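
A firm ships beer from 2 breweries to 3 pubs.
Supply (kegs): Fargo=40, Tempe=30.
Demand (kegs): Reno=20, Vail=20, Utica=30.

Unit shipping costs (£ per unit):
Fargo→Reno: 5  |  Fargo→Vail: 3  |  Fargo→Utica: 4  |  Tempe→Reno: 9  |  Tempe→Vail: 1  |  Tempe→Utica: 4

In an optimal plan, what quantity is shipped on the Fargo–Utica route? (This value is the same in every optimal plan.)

The minimum-cost plan:
  Fargo to Reno: 20 kegs
  Fargo to Utica: 20 kegs
  Tempe to Vail: 20 kegs
  Tempe to Utica: 10 kegs
Total cost = £240.
So Fargo→Utica carries 20 kegs.

20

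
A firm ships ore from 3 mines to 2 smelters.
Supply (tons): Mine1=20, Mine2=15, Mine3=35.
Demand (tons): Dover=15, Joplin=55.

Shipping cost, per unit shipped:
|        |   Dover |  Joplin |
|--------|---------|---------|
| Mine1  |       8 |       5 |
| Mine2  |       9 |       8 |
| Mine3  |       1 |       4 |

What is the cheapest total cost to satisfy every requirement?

A cheapest plan:
  Mine1→Joplin: 20 × 5 = 100
  Mine2→Joplin: 15 × 8 = 120
  Mine3→Dover: 15 × 1 = 15
  Mine3→Joplin: 20 × 4 = 80
Total = 100 + 120 + 15 + 80 = 315.
(Supply check: Mine1 ships 20; Mine2 ships 15; Mine3 ships 35.)

315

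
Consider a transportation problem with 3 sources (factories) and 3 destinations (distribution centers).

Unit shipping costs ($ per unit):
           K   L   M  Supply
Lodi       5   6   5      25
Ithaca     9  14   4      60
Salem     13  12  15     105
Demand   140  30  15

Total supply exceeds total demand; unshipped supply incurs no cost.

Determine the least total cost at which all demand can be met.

1860

One minimum-cost allocation:
  Lodi–K: 25 × $5 = $125
  Ithaca–K: 45 × $9 = $405
  Ithaca–M: 15 × $4 = $60
  Salem–K: 70 × $13 = $910
  Salem–L: 30 × $12 = $360
Total = 125 + 405 + 60 + 910 + 360 = $1860.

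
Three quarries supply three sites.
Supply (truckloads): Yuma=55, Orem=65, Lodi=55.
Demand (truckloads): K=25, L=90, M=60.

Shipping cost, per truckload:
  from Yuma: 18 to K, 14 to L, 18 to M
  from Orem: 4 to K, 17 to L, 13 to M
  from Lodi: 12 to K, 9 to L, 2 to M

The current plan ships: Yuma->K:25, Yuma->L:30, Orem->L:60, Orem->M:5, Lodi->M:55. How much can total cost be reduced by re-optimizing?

Current plan cost = 25·18 + 30·14 + 60·17 + 5·13 + 55·2 = 2065.
Optimal plan:
  Yuma->L: 55 × 14 = 770
  Orem->K: 25 × 4 = 100
  Orem->L: 35 × 17 = 595
  Orem->M: 5 × 13 = 65
  Lodi->M: 55 × 2 = 110
Optimal cost = 1640.
Saving = 2065 − 1640 = 425.

425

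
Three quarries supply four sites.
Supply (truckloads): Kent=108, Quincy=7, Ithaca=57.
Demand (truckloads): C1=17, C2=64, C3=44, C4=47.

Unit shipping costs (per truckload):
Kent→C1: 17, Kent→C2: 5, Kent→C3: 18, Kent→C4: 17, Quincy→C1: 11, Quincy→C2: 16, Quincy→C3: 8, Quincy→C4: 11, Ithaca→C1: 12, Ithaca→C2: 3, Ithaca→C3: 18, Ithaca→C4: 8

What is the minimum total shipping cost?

One minimum-cost allocation:
  Kent to C1: 7 × 17 = 119
  Kent to C2: 64 × 5 = 320
  Kent to C3: 37 × 18 = 666
  Quincy to C3: 7 × 8 = 56
  Ithaca to C1: 10 × 12 = 120
  Ithaca to C4: 47 × 8 = 376
Total = 119 + 320 + 666 + 56 + 120 + 376 = 1657.

1657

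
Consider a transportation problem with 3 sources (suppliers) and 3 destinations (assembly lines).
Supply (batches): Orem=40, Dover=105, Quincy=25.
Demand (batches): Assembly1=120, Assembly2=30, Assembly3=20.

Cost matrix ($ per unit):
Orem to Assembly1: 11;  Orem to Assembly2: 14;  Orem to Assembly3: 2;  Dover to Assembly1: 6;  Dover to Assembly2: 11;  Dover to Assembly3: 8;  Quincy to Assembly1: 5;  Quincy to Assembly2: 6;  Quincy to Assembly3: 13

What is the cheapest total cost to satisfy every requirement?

An optimal shipping plan:
  Orem->Assembly1: 15 batches
  Orem->Assembly2: 5 batches
  Orem->Assembly3: 20 batches
  Dover->Assembly1: 105 batches
  Quincy->Assembly2: 25 batches
Total cost = $1055.

1055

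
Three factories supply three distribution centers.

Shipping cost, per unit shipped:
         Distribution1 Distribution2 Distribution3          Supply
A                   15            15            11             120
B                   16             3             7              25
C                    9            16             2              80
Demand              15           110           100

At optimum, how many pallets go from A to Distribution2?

85

Optimal shipments:
  A–Distribution1: 15 × 15 = 225
  A–Distribution2: 85 × 15 = 1275
  A–Distribution3: 20 × 11 = 220
  B–Distribution2: 25 × 3 = 75
  C–Distribution3: 80 × 2 = 160
Total cost = 1955.
So A→Distribution2 carries 85 pallets.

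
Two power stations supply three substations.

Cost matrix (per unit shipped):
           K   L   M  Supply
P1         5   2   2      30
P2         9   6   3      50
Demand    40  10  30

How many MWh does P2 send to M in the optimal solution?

Solving gives:
  P1→K: 30 × 5 = 150
  P2→K: 10 × 9 = 90
  P2→L: 10 × 6 = 60
  P2→M: 30 × 3 = 90
Total cost = 390.
So P2→M carries 30 MWh.

30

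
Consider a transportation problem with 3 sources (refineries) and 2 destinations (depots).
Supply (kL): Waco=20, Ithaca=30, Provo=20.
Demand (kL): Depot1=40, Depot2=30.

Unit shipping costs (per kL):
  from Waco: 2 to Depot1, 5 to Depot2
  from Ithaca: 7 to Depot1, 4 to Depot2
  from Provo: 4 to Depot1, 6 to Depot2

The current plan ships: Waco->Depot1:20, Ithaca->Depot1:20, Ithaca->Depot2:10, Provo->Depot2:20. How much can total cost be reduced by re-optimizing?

100

Current plan cost = 20·2 + 20·7 + 10·4 + 20·6 = 340.
Optimal plan:
  Waco->Depot1: 20 × 2 = 40
  Ithaca->Depot2: 30 × 4 = 120
  Provo->Depot1: 20 × 4 = 80
Optimal cost = 240.
Saving = 340 − 240 = 100.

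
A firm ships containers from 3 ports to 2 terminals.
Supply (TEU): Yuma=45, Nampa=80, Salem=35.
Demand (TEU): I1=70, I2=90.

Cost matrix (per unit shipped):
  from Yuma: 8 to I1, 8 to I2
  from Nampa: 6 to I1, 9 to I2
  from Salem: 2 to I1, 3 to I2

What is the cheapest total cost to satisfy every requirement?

975

One minimum-cost allocation:
  Yuma→I2: 45 × 8 = 360
  Nampa→I1: 70 × 6 = 420
  Nampa→I2: 10 × 9 = 90
  Salem→I2: 35 × 3 = 105
Total = 360 + 420 + 90 + 105 = 975.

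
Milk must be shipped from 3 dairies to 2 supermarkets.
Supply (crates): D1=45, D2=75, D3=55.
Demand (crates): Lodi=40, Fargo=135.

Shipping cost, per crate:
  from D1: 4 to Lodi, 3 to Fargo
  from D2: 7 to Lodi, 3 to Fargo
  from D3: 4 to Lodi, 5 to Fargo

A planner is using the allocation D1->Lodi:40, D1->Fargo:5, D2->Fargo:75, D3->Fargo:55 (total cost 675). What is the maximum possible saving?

Current plan cost = 40·4 + 5·3 + 75·3 + 55·5 = 675.
Optimal plan:
  D1->Fargo: 45 × 3 = 135
  D2->Fargo: 75 × 3 = 225
  D3->Lodi: 40 × 4 = 160
  D3->Fargo: 15 × 5 = 75
Optimal cost = 595.
Saving = 675 − 595 = 80.

80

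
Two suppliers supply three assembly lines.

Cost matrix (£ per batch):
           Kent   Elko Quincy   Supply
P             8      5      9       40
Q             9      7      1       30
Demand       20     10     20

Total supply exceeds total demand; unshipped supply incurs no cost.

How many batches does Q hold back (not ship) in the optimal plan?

An optimal plan:
  P–Kent: 20 × £8 = £160
  P–Elko: 10 × £5 = £50
  Q–Quincy: 20 × £1 = £20
Total cost = £230.
Q ships 20 of its 30, leaving 10.

10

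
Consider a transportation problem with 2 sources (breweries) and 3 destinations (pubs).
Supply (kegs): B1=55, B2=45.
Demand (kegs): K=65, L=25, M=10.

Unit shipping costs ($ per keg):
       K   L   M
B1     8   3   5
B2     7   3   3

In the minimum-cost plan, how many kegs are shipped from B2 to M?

The minimum-cost plan:
  B1→K: 30 × $8 = $240
  B1→L: 25 × $3 = $75
  B2→K: 35 × $7 = $245
  B2→M: 10 × $3 = $30
Total cost = $590.
So B2→M carries 10 kegs.

10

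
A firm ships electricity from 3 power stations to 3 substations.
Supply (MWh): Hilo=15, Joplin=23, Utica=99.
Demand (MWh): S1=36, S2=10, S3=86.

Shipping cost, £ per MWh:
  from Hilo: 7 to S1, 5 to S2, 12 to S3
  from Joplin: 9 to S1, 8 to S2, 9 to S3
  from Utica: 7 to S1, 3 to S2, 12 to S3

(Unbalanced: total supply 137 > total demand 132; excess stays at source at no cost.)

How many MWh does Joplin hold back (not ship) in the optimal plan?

0

Minimum-cost shipments:
  Hilo to S3: 10 × £12 = £120
  Joplin to S3: 23 × £9 = £207
  Utica to S1: 36 × £7 = £252
  Utica to S2: 10 × £3 = £30
  Utica to S3: 53 × £12 = £636
Total cost = £1245.
Joplin ships 23 of its 23, leaving 0.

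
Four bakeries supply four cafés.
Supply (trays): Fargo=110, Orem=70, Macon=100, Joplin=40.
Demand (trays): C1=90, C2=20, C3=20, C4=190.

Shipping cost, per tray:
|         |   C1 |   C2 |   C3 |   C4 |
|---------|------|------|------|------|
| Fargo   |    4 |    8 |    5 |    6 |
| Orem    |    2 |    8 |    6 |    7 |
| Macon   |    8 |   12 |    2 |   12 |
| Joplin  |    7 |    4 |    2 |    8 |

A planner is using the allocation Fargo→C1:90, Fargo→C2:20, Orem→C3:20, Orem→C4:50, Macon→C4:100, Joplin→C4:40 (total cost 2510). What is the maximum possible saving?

Current plan cost = 90·4 + 20·8 + 20·6 + 50·7 + 100·12 + 40·8 = 2510.
Optimal plan:
  Fargo->C4: 110 × 6 = 660
  Orem->C1: 70 × 2 = 140
  Macon->C1: 20 × 8 = 160
  Macon->C3: 20 × 2 = 40
  Macon->C4: 60 × 12 = 720
  Joplin->C2: 20 × 4 = 80
  Joplin->C4: 20 × 8 = 160
Optimal cost = 1960.
Saving = 2510 − 1960 = 550.

550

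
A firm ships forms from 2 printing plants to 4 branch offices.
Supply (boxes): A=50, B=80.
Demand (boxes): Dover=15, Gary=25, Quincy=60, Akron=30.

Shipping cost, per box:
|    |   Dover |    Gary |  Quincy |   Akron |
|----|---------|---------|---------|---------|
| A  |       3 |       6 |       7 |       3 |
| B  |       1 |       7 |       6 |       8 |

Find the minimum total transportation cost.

620

A cheapest plan:
  A–Gary: 20 × 6 = 120
  A–Akron: 30 × 3 = 90
  B–Dover: 15 × 1 = 15
  B–Gary: 5 × 7 = 35
  B–Quincy: 60 × 6 = 360
Total = 120 + 90 + 15 + 35 + 360 = 620.
(Supply check: A ships 50; B ships 80.)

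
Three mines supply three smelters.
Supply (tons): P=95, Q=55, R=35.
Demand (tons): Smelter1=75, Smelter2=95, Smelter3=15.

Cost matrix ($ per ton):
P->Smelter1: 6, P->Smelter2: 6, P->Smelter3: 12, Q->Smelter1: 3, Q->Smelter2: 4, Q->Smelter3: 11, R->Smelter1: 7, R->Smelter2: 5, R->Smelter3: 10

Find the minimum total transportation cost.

985

An optimal shipping plan:
  P to Smelter1: 20 × $6 = $120
  P to Smelter2: 75 × $6 = $450
  Q to Smelter1: 55 × $3 = $165
  R to Smelter2: 20 × $5 = $100
  R to Smelter3: 15 × $10 = $150
Total = 120 + 450 + 165 + 100 + 150 = $985.
(Supply check: P ships 95; Q ships 55; R ships 35.)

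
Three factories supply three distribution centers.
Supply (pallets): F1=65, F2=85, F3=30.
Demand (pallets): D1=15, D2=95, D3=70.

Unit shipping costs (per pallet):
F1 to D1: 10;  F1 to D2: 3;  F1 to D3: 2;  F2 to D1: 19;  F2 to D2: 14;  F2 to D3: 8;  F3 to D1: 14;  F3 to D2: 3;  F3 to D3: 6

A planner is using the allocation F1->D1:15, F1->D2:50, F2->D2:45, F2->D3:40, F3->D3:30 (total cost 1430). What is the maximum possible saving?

300

Current plan cost = 15·10 + 50·3 + 45·14 + 40·8 + 30·6 = 1430.
Optimal plan:
  F1->D2: 65 × 3 = 195
  F2->D1: 15 × 19 = 285
  F2->D3: 70 × 8 = 560
  F3->D2: 30 × 3 = 90
Optimal cost = 1130.
Saving = 1430 − 1130 = 300.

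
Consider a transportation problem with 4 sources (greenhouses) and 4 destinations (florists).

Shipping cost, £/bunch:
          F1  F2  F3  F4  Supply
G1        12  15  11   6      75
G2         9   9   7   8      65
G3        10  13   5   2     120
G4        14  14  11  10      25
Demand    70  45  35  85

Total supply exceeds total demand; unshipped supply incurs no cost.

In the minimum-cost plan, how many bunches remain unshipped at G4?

An optimal plan:
  G1–F1: 50 × £12 = £600
  G2–F1: 20 × £9 = £180
  G2–F2: 45 × £9 = £405
  G3–F3: 35 × £5 = £175
  G3–F4: 85 × £2 = £170
Total cost = £1530.
G4 ships 0 of its 25, leaving 25.

25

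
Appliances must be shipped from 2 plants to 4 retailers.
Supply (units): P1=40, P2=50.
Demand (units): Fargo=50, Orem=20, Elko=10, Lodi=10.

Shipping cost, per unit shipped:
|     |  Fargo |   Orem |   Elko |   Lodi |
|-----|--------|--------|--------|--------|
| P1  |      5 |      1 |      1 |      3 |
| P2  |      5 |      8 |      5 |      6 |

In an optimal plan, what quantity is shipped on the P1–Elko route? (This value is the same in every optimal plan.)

10

Solving gives:
  P1–Orem: 20 × 1 = 20
  P1–Elko: 10 × 1 = 10
  P1–Lodi: 10 × 3 = 30
  P2–Fargo: 50 × 5 = 250
Total cost = 310.
So P1→Elko carries 10 units.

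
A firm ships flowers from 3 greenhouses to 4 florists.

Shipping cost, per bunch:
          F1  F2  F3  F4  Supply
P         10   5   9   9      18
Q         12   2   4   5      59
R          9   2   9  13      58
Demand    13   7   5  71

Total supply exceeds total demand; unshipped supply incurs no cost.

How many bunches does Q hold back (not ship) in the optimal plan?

Minimum-cost shipments:
  P–F4: 17 × 9 = 153
  Q–F3: 5 × 4 = 20
  Q–F4: 54 × 5 = 270
  R–F1: 13 × 9 = 117
  R–F2: 7 × 2 = 14
Total cost = 574.
Q ships 59 of its 59, leaving 0.

0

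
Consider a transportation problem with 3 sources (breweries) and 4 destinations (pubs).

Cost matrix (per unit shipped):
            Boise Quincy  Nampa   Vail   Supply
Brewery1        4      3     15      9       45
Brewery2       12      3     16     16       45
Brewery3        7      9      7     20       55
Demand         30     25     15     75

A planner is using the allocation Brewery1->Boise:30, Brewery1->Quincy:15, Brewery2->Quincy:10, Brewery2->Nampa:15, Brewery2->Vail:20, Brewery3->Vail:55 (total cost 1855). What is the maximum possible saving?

Current plan cost = 30·4 + 15·3 + 10·3 + 15·16 + 20·16 + 55·20 = 1855.
Optimal plan:
  Brewery1–Vail: 45 × 9 = 405
  Brewery2–Quincy: 25 × 3 = 75
  Brewery2–Vail: 20 × 16 = 320
  Brewery3–Boise: 30 × 7 = 210
  Brewery3–Nampa: 15 × 7 = 105
  Brewery3–Vail: 10 × 20 = 200
Optimal cost = 1315.
Saving = 1855 − 1315 = 540.

540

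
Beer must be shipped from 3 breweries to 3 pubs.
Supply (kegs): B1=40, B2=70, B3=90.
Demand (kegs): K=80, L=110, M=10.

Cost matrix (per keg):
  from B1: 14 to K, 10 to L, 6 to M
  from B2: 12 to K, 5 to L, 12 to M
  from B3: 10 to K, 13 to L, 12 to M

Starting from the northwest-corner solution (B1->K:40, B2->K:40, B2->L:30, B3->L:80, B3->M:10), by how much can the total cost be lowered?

Current plan cost = 40·14 + 40·12 + 30·5 + 80·13 + 10·12 = 2350.
Optimal plan:
  B1 to L: 30 kegs
  B1 to M: 10 kegs
  B2 to L: 70 kegs
  B3 to K: 80 kegs
  B3 to L: 10 kegs
Optimal cost = 1640.
Saving = 2350 − 1640 = 710.

710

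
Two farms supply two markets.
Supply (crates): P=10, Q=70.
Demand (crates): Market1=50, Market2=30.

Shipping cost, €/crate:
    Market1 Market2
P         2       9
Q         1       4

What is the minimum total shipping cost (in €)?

One minimum-cost allocation:
  P->Market1: 10 × €2 = €20
  Q->Market1: 40 × €1 = €40
  Q->Market2: 30 × €4 = €120
Total = 20 + 40 + 120 = €180.

180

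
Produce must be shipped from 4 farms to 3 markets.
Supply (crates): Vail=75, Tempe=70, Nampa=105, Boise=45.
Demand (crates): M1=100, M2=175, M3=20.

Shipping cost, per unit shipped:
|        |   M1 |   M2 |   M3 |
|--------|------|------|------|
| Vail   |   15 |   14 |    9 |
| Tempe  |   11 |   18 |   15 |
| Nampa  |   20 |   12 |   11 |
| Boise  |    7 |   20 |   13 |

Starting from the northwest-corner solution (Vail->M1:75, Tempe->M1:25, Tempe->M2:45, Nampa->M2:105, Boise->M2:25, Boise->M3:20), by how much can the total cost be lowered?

Current plan cost = 75·15 + 25·11 + 45·18 + 105·12 + 25·20 + 20·13 = 4230.
Optimal plan:
  Vail to M2: 55 × 14 = 770
  Vail to M3: 20 × 9 = 180
  Tempe to M1: 55 × 11 = 605
  Tempe to M2: 15 × 18 = 270
  Nampa to M2: 105 × 12 = 1260
  Boise to M1: 45 × 7 = 315
Optimal cost = 3400.
Saving = 4230 − 3400 = 830.

830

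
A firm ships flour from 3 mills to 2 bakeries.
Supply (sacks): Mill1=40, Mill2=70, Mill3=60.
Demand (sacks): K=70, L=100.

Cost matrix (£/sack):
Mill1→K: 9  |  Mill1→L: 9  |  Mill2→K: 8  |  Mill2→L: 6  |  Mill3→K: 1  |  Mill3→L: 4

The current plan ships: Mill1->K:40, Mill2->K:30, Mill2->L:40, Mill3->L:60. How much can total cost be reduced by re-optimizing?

Current plan cost = 40·9 + 30·8 + 40·6 + 60·4 = £1080.
Optimal plan:
  Mill1→K: 10 sacks
  Mill1→L: 30 sacks
  Mill2→L: 70 sacks
  Mill3→K: 60 sacks
Optimal cost = £840.
Saving = 1080 − 840 = £240.

240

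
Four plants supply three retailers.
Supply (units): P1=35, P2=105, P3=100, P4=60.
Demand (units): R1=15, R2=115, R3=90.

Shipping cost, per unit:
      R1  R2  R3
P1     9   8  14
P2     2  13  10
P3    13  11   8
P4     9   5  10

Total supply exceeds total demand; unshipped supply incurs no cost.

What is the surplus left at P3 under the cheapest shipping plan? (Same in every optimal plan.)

0

Minimum-cost shipments:
  P1->R2: 35 × 8 = 280
  P2->R1: 15 × 2 = 30
  P2->R2: 10 × 13 = 130
  P3->R2: 10 × 11 = 110
  P3->R3: 90 × 8 = 720
  P4->R2: 60 × 5 = 300
Total cost = 1570.
P3 ships 100 of its 100, leaving 0.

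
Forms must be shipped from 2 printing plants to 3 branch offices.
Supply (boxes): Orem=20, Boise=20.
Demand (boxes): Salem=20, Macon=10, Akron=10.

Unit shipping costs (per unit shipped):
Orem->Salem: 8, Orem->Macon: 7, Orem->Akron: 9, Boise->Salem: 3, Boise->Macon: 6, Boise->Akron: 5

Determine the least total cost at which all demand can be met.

One minimum-cost allocation:
  Orem–Macon: 10 × 7 = 70
  Orem–Akron: 10 × 9 = 90
  Boise–Salem: 20 × 3 = 60
Total = 70 + 90 + 60 = 220.

220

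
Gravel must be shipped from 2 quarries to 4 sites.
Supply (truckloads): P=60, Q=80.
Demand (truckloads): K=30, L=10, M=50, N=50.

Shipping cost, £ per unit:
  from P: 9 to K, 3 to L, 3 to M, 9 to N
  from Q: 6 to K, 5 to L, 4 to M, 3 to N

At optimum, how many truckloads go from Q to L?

Solving gives:
  P->L: 10 × £3 = £30
  P->M: 50 × £3 = £150
  Q->K: 30 × £6 = £180
  Q->N: 50 × £3 = £150
Total cost = £510.
The route Q→L is not used.

0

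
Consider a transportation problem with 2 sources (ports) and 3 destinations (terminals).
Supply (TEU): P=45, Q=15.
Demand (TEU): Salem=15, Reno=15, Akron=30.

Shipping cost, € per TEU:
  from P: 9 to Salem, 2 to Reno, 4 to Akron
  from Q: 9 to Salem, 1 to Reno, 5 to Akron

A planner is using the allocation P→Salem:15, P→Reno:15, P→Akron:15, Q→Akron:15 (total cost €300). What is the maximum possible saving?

30

Current plan cost = 15·9 + 15·2 + 15·4 + 15·5 = €300.
Optimal plan:
  P–Salem: 15 × €9 = €135
  P–Akron: 30 × €4 = €120
  Q–Reno: 15 × €1 = €15
Optimal cost = €270.
Saving = 300 − 270 = €30.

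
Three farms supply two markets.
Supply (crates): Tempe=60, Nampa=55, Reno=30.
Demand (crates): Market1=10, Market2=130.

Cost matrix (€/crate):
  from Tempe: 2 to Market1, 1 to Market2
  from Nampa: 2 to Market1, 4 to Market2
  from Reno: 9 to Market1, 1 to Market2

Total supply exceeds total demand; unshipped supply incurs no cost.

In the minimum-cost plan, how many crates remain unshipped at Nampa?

Minimum-cost shipments:
  Tempe→Market2: 60 crates
  Nampa→Market1: 10 crates
  Nampa→Market2: 40 crates
  Reno→Market2: 30 crates
Total cost = €270.
Nampa ships 50 of its 55, leaving 5.

5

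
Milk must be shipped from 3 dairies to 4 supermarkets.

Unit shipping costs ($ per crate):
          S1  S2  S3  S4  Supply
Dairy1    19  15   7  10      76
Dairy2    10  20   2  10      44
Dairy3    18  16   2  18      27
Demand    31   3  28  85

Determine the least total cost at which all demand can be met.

1261

A cheapest plan:
  Dairy1->S2: 3 × $15 = $45
  Dairy1->S4: 73 × $10 = $730
  Dairy2->S1: 31 × $10 = $310
  Dairy2->S3: 1 × $2 = $2
  Dairy2->S4: 12 × $10 = $120
  Dairy3->S3: 27 × $2 = $54
Total = 45 + 730 + 310 + 2 + 120 + 54 = $1261.
(Supply check: Dairy1 ships 76; Dairy2 ships 44; Dairy3 ships 27.)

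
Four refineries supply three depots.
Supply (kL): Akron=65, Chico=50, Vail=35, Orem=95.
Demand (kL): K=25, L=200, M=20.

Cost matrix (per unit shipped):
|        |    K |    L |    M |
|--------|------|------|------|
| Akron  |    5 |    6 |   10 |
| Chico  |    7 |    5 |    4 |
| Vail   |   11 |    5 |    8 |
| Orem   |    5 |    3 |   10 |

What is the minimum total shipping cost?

1055

One minimum-cost allocation:
  Akron to K: 25 × 5 = 125
  Akron to L: 40 × 6 = 240
  Chico to L: 30 × 5 = 150
  Chico to M: 20 × 4 = 80
  Vail to L: 35 × 5 = 175
  Orem to L: 95 × 3 = 285
Total = 125 + 240 + 150 + 80 + 175 + 285 = 1055.
(Supply check: Akron ships 65; Chico ships 50; Vail ships 35; Orem ships 95.)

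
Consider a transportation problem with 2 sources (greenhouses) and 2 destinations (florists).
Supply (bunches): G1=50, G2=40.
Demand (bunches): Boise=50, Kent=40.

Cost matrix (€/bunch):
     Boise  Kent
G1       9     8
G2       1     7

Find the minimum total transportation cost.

450

One minimum-cost allocation:
  G1->Boise: 10 × €9 = €90
  G1->Kent: 40 × €8 = €320
  G2->Boise: 40 × €1 = €40
Total = 90 + 320 + 40 = €450.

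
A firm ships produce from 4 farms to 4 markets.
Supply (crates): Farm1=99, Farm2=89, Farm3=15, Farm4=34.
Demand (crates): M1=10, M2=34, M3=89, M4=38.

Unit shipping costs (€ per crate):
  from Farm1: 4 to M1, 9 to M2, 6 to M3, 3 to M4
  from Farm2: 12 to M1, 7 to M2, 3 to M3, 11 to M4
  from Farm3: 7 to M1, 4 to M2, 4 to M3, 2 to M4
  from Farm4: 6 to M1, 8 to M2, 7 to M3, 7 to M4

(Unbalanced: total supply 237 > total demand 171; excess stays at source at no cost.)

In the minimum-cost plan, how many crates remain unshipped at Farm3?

Minimum-cost shipments:
  Farm1–M1: 10 crates
  Farm1–M4: 38 crates
  Farm2–M3: 89 crates
  Farm3–M2: 15 crates
  Farm4–M2: 19 crates
Total cost = €633.
Farm3 ships 15 of its 15, leaving 0.

0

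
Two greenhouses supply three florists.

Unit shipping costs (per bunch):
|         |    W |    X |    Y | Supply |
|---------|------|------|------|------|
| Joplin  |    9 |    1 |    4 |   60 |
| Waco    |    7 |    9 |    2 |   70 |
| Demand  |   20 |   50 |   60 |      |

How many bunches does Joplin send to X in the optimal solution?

Solving gives:
  Joplin to W: 10 × 9 = 90
  Joplin to X: 50 × 1 = 50
  Waco to W: 10 × 7 = 70
  Waco to Y: 60 × 2 = 120
Total cost = 330.
So Joplin→X carries 50 bunches.

50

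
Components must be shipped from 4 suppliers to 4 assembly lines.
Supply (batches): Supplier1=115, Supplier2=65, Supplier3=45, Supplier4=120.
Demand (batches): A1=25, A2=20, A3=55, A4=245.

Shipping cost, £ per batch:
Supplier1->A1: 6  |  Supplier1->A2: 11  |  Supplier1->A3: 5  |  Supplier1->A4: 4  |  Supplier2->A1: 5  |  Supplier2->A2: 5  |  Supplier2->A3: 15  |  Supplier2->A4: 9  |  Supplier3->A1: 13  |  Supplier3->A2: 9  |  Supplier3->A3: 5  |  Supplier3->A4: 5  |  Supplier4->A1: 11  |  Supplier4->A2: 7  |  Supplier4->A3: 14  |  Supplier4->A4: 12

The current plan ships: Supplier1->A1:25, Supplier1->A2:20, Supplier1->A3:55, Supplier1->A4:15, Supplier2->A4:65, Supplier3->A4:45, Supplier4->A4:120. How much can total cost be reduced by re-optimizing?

Current plan cost = 25·6 + 20·11 + 55·5 + 15·4 + 65·9 + 45·5 + 120·12 = £2955.
Optimal plan:
  Supplier1→A3: 10 × £5 = £50
  Supplier1→A4: 105 × £4 = £420
  Supplier2→A1: 25 × £5 = £125
  Supplier2→A4: 40 × £9 = £360
  Supplier3→A3: 45 × £5 = £225
  Supplier4→A2: 20 × £7 = £140
  Supplier4→A4: 100 × £12 = £1200
Optimal cost = £2520.
Saving = 2955 − 2520 = £435.

435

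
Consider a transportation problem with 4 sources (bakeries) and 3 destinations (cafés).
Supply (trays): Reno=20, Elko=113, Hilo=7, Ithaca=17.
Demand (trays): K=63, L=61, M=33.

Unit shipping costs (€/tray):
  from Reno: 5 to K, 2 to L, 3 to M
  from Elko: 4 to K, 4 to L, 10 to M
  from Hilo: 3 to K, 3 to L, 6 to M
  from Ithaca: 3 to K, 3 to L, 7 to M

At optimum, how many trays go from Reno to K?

The minimum-cost plan:
  Reno->M: 20 × €3 = €60
  Elko->K: 63 × €4 = €252
  Elko->L: 50 × €4 = €200
  Hilo->M: 7 × €6 = €42
  Ithaca->L: 11 × €3 = €33
  Ithaca->M: 6 × €7 = €42
Total cost = €629.
The route Reno→K is not used.

0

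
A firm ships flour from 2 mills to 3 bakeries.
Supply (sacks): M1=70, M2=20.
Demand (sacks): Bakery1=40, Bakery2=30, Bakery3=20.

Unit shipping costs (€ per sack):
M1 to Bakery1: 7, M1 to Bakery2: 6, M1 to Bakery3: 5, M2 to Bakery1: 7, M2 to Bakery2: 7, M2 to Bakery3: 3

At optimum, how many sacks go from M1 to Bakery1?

Solving gives:
  M1→Bakery1: 40 × €7 = €280
  M1→Bakery2: 30 × €6 = €180
  M2→Bakery3: 20 × €3 = €60
Total cost = €520.
So M1→Bakery1 carries 40 sacks.

40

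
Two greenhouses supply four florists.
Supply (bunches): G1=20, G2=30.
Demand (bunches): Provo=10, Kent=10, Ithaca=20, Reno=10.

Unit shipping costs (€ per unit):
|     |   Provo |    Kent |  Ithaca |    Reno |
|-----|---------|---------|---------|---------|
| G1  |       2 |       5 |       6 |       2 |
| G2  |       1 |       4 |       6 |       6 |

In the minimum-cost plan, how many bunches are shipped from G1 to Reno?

The minimum-cost plan:
  G1 to Ithaca: 10 × €6 = €60
  G1 to Reno: 10 × €2 = €20
  G2 to Provo: 10 × €1 = €10
  G2 to Kent: 10 × €4 = €40
  G2 to Ithaca: 10 × €6 = €60
Total cost = €190.
So G1→Reno carries 10 bunches.

10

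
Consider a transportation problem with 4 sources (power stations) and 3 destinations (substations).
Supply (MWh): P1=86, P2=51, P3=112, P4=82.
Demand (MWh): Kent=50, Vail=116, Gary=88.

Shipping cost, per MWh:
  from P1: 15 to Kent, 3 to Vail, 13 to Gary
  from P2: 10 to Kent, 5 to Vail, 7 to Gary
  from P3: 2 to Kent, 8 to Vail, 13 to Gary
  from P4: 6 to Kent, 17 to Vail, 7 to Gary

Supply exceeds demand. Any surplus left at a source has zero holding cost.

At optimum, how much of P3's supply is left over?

62

An optimal plan:
  P1→Vail: 86 × 3 = 258
  P2→Vail: 30 × 5 = 150
  P2→Gary: 6 × 7 = 42
  P3→Kent: 50 × 2 = 100
  P4→Gary: 82 × 7 = 574
Total cost = 1124.
P3 ships 50 of its 112, leaving 62.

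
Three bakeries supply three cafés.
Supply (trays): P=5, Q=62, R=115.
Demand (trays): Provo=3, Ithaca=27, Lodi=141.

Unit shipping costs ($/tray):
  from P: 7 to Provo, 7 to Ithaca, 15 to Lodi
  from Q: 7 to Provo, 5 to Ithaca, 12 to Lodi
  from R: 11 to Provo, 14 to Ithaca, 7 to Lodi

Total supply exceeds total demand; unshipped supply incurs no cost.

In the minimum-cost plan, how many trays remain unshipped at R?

0

Minimum-cost shipments:
  Q–Provo: 3 × $7 = $21
  Q–Ithaca: 27 × $5 = $135
  Q–Lodi: 26 × $12 = $312
  R–Lodi: 115 × $7 = $805
Total cost = $1273.
R ships 115 of its 115, leaving 0.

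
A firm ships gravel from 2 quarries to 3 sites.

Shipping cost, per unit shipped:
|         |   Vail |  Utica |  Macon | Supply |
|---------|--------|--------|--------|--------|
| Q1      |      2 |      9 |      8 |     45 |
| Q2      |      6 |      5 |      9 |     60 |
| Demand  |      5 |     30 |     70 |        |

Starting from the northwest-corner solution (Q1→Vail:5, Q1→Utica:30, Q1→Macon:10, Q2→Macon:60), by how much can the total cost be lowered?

150

Current plan cost = 5·2 + 30·9 + 10·8 + 60·9 = 900.
Optimal plan:
  Q1→Vail: 5 × 2 = 10
  Q1→Macon: 40 × 8 = 320
  Q2→Utica: 30 × 5 = 150
  Q2→Macon: 30 × 9 = 270
Optimal cost = 750.
Saving = 900 − 750 = 150.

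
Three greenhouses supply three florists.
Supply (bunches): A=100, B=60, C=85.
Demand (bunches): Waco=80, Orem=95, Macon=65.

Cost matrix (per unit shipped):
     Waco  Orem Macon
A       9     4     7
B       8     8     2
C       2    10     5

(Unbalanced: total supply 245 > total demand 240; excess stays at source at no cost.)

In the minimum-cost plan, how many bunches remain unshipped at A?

An optimal plan:
  A->Orem: 95 × 4 = 380
  B->Macon: 60 × 2 = 120
  C->Waco: 80 × 2 = 160
  C->Macon: 5 × 5 = 25
Total cost = 685.
A ships 95 of its 100, leaving 5.

5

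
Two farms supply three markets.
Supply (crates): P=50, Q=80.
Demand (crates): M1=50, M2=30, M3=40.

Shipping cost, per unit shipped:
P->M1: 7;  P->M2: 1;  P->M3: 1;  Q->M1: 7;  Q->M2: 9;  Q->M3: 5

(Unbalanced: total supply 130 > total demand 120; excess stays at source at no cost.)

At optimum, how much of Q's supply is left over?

Minimum-cost shipments:
  P–M2: 30 × 1 = 30
  P–M3: 20 × 1 = 20
  Q–M1: 50 × 7 = 350
  Q–M3: 20 × 5 = 100
Total cost = 500.
Q ships 70 of its 80, leaving 10.

10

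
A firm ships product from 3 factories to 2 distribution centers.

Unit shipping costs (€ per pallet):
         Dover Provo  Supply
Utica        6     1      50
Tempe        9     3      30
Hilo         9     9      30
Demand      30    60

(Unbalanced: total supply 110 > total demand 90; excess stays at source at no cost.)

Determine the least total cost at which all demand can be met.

330

One minimum-cost allocation:
  Utica to Dover: 20 × €6 = €120
  Utica to Provo: 30 × €1 = €30
  Tempe to Provo: 30 × €3 = €90
  Hilo to Dover: 10 × €9 = €90
Total = 120 + 30 + 90 + 90 = €330.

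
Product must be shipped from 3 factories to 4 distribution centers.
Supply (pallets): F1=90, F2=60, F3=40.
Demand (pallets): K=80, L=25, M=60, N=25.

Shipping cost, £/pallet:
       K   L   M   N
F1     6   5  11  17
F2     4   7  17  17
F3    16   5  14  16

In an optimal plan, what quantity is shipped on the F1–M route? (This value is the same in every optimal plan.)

60

Optimal shipments:
  F1->K: 20 × £6 = £120
  F1->L: 10 × £5 = £50
  F1->M: 60 × £11 = £660
  F2->K: 60 × £4 = £240
  F3->L: 15 × £5 = £75
  F3->N: 25 × £16 = £400
Total cost = £1545.
So F1→M carries 60 pallets.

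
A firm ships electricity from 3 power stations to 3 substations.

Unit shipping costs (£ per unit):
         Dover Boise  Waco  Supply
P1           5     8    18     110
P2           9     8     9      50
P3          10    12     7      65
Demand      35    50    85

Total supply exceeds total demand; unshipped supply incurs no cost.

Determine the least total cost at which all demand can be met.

1210

One minimum-cost allocation:
  P1 to Dover: 35 × £5 = £175
  P1 to Boise: 50 × £8 = £400
  P2 to Waco: 20 × £9 = £180
  P3 to Waco: 65 × £7 = £455
Total = 175 + 400 + 180 + 455 = £1210.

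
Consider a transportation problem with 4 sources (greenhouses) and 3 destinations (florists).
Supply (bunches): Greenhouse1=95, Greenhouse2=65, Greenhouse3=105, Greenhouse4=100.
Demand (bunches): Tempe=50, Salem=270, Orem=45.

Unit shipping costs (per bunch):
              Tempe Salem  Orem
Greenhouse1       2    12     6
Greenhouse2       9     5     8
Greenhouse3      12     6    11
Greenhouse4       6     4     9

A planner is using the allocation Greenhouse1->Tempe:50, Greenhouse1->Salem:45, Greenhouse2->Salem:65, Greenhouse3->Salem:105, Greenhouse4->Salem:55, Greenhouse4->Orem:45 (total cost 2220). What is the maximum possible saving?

Current plan cost = 50·2 + 45·12 + 65·5 + 105·6 + 55·4 + 45·9 = 2220.
Optimal plan:
  Greenhouse1->Tempe: 50 bunches
  Greenhouse1->Orem: 45 bunches
  Greenhouse2->Salem: 65 bunches
  Greenhouse3->Salem: 105 bunches
  Greenhouse4->Salem: 100 bunches
Optimal cost = 1725.
Saving = 2220 − 1725 = 495.

495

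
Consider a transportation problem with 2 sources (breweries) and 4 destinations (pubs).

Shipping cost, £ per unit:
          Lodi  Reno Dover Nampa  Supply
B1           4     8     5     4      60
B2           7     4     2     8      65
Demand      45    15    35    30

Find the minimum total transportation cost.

475

A cheapest plan:
  B1–Lodi: 30 kegs
  B1–Nampa: 30 kegs
  B2–Lodi: 15 kegs
  B2–Reno: 15 kegs
  B2–Dover: 35 kegs
Total cost = £475.
(Supply check: B1 ships 60; B2 ships 65.)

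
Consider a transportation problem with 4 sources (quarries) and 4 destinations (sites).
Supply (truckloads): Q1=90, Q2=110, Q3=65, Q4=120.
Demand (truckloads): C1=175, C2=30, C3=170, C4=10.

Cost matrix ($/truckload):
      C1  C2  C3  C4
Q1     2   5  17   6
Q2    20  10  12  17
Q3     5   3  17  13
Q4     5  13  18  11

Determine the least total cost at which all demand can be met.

3150

A cheapest plan:
  Q1–C1: 80 × $2 = $160
  Q1–C4: 10 × $6 = $60
  Q2–C3: 110 × $12 = $1320
  Q3–C2: 30 × $3 = $90
  Q3–C3: 35 × $17 = $595
  Q4–C1: 95 × $5 = $475
  Q4–C3: 25 × $18 = $450
Total = 160 + 60 + 1320 + 90 + 595 + 475 + 450 = $3150.
(Supply check: Q1 ships 90; Q2 ships 110; Q3 ships 65; Q4 ships 120.)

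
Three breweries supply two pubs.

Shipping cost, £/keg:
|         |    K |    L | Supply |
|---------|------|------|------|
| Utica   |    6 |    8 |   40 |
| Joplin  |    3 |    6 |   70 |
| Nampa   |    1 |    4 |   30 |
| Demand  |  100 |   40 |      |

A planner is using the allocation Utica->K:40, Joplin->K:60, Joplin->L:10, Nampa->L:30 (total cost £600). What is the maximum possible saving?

Current plan cost = 40·6 + 60·3 + 10·6 + 30·4 = £600.
Optimal plan:
  Utica–L: 40 × £8 = £320
  Joplin–K: 70 × £3 = £210
  Nampa–K: 30 × £1 = £30
Optimal cost = £560.
Saving = 600 − 560 = £40.

40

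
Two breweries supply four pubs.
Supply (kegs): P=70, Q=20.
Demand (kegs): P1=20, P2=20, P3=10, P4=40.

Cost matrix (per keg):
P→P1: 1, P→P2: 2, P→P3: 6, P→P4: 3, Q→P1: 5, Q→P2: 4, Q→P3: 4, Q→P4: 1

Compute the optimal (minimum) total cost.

200

One minimum-cost allocation:
  P→P1: 20 × 1 = 20
  P→P2: 20 × 2 = 40
  P→P3: 10 × 6 = 60
  P→P4: 20 × 3 = 60
  Q→P4: 20 × 1 = 20
Total = 20 + 40 + 60 + 60 + 20 = 200.
(Supply check: P ships 70; Q ships 20.)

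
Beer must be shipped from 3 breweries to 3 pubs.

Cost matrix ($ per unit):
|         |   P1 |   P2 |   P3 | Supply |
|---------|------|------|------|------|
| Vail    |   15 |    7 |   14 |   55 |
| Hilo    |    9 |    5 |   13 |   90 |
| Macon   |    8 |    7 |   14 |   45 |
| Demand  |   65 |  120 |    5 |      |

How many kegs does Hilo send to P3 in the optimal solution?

0

Optimal shipments:
  Vail–P2: 50 kegs
  Vail–P3: 5 kegs
  Hilo–P1: 20 kegs
  Hilo–P2: 70 kegs
  Macon–P1: 45 kegs
Total cost = $1310.
The route Hilo→P3 is not used.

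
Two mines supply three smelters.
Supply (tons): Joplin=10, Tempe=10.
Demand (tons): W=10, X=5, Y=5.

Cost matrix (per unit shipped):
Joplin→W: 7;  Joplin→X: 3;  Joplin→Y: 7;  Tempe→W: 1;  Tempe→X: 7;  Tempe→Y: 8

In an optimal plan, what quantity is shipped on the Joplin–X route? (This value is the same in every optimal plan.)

Optimal shipments:
  Joplin->X: 5 × 3 = 15
  Joplin->Y: 5 × 7 = 35
  Tempe->W: 10 × 1 = 10
Total cost = 60.
So Joplin→X carries 5 tons.

5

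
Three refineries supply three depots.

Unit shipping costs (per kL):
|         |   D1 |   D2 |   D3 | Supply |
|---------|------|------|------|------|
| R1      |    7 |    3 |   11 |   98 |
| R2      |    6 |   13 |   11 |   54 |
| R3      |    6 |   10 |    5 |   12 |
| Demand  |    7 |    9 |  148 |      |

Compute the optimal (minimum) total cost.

One minimum-cost allocation:
  R1→D2: 9 × 3 = 27
  R1→D3: 89 × 11 = 979
  R2→D1: 7 × 6 = 42
  R2→D3: 47 × 11 = 517
  R3→D3: 12 × 5 = 60
Total = 27 + 979 + 42 + 517 + 60 = 1625.
(Supply check: R1 ships 98; R2 ships 54; R3 ships 12.)

1625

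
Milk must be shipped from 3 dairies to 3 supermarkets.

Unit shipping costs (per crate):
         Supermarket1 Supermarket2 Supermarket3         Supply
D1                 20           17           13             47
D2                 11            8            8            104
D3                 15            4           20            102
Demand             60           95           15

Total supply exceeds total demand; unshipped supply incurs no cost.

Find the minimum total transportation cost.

1160

An optimal shipping plan:
  D2->Supermarket1: 60 × 11 = 660
  D2->Supermarket3: 15 × 8 = 120
  D3->Supermarket2: 95 × 4 = 380
Total = 660 + 120 + 380 = 1160.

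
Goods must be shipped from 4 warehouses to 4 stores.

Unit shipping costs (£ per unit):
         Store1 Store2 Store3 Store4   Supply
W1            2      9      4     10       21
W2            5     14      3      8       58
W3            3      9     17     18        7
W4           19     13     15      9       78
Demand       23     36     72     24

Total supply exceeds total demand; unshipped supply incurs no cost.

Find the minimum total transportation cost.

1066

A cheapest plan:
  W1→Store1: 16 × £2 = £32
  W1→Store3: 5 × £4 = £20
  W2→Store3: 58 × £3 = £174
  W3→Store1: 7 × £3 = £21
  W4→Store2: 36 × £13 = £468
  W4→Store3: 9 × £15 = £135
  W4→Store4: 24 × £9 = £216
Total = 32 + 20 + 174 + 21 + 468 + 135 + 216 = £1066.
(Supply check: W1 ships 21; W2 ships 58; W3 ships 7; W4 ships 69.)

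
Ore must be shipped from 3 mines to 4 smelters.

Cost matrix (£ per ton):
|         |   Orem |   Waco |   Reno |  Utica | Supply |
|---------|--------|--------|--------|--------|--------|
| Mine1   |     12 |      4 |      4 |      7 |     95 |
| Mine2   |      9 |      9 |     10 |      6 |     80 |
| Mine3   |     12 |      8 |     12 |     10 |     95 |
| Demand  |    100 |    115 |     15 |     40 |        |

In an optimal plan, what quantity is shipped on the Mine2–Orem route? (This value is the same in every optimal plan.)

40

Solving gives:
  Mine1→Waco: 80 × £4 = £320
  Mine1→Reno: 15 × £4 = £60
  Mine2→Orem: 40 × £9 = £360
  Mine2→Utica: 40 × £6 = £240
  Mine3→Orem: 60 × £12 = £720
  Mine3→Waco: 35 × £8 = £280
Total cost = £1980.
So Mine2→Orem carries 40 tons.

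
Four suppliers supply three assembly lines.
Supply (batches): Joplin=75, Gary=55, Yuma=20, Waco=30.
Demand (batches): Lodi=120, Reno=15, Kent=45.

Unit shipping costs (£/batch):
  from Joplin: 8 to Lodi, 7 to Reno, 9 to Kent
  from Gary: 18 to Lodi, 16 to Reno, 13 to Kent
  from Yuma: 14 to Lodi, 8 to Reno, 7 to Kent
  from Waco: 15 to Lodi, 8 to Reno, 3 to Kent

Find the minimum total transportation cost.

A cheapest plan:
  Joplin→Lodi: 75 batches
  Gary→Lodi: 45 batches
  Gary→Kent: 10 batches
  Yuma→Reno: 15 batches
  Yuma→Kent: 5 batches
  Waco→Kent: 30 batches
Total cost = £1785.

1785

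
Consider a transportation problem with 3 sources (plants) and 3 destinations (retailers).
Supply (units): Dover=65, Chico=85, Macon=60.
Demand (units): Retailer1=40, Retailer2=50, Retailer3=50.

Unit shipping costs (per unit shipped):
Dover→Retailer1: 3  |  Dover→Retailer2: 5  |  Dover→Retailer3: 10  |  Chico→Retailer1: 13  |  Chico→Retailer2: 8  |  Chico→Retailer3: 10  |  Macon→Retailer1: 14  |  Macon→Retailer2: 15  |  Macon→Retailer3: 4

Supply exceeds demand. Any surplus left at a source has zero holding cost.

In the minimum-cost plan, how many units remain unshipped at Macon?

10

Minimum-cost shipments:
  Dover–Retailer1: 40 × 3 = 120
  Dover–Retailer2: 25 × 5 = 125
  Chico–Retailer2: 25 × 8 = 200
  Macon–Retailer3: 50 × 4 = 200
Total cost = 645.
Macon ships 50 of its 60, leaving 10.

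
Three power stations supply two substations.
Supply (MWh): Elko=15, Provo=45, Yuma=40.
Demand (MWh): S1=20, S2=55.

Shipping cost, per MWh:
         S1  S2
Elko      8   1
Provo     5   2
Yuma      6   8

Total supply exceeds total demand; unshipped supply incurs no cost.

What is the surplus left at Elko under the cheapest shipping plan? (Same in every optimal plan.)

0

Minimum-cost shipments:
  Elko->S2: 15 × 1 = 15
  Provo->S1: 5 × 5 = 25
  Provo->S2: 40 × 2 = 80
  Yuma->S1: 15 × 6 = 90
Total cost = 210.
Elko ships 15 of its 15, leaving 0.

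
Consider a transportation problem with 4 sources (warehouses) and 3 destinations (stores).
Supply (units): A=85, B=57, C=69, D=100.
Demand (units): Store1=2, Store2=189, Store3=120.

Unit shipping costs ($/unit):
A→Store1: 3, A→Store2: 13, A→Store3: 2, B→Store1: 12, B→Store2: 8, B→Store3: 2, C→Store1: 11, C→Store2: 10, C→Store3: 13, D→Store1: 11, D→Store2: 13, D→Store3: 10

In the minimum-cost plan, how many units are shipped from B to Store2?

20

The minimum-cost plan:
  A–Store1: 2 × $3 = $6
  A–Store3: 83 × $2 = $166
  B–Store2: 20 × $8 = $160
  B–Store3: 37 × $2 = $74
  C–Store2: 69 × $10 = $690
  D–Store2: 100 × $13 = $1300
Total cost = $2396.
So B→Store2 carries 20 units.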